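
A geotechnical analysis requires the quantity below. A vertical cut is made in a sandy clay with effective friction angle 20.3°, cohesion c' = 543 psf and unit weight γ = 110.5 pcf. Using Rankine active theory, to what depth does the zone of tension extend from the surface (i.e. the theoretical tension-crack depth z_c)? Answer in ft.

14.1 ft

K_a = tan²(45° − 20.3°/2) = 0.4849; √K_a = 0.6963.
The active pressure is zero where K_a γ z = 2c√K_a, so z_c = 2c/(γ√K_a) = 2×543/(110.5×0.6963) = 14.11 ft.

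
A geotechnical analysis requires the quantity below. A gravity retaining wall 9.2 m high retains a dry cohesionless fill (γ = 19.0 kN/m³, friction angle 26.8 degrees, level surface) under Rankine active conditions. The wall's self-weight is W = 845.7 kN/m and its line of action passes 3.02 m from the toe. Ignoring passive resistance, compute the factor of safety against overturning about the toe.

K_a = tan²(45° − 26.8°/2) = 0.3785.
P_a = ½K_aγH² = 0.5×0.3785×19.0×9.2² = 304.3 kN/m, acting at H/3 = 3.067 m above the base.
Overturning moment M_o = P_a × H/3 = 304.3 × 3.067 = 933.3.
Resisting moment M_r = W × 3.02 = 845.7 × 3.02 = 2554.
FS_overturning = M_r/M_o = 2554/933.3 = 2.737.

2.74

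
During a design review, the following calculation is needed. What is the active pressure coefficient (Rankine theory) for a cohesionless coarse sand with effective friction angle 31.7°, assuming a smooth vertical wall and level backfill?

K_a = (1 − sin φ)/(1 + sin φ) = (1 − sin 31.7°)/(1 + sin 31.7°) = 0.3111.

0.311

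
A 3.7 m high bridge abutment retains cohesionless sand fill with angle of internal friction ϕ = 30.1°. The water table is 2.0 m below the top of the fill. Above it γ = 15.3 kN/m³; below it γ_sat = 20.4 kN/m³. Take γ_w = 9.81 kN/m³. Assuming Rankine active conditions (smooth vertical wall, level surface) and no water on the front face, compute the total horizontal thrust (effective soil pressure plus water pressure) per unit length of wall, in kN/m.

K_a = tan²(45° − φ/2) = 0.3320.
γ' = 20.4 − 9.81 = 10.59 kN/m³. Depth below WT = 1.7 m.
σ'_h at WT = K_a γ d_w = 10.16 kPa; at base = 10.16 + K_a γ' × 1.7 = 16.14 kPa.
P₁ (0–2.0 m) = ½×10.16×2.0 = 10.16. P₂ (2.0–3.7 m) = ½(10.16+16.14)×1.7 = 22.35.
P_w = ½ γ_w h₂² = 0.5×9.81×1.7² = 14.18. Total = 10.16+22.35+14.18 = 46.68 kN/m.

46.7 kN/m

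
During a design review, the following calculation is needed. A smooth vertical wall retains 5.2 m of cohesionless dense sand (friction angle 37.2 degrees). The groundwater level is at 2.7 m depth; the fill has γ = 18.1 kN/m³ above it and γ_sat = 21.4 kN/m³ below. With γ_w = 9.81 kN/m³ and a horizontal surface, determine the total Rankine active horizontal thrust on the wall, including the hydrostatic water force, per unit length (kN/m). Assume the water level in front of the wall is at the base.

85.9 kN/m

K_a = tan²(45° − φ/2) = 0.2464.
γ' = 21.4 − 9.81 = 11.59 kN/m³. Depth below WT = 2.5 m.
σ'_h at WT = K_a γ d_w = 12.04 kPa; at base = 12.04 + K_a γ' × 2.5 = 19.18 kPa.
P₁ (0–2.7 m) = ½×12.04×2.7 = 16.26. P₂ (2.7–5.2 m) = ½(12.04+19.18)×2.5 = 39.03.
P_w = ½ γ_w h₂² = 0.5×9.81×2.5² = 30.66. Total = 16.26+39.03+30.66 = 85.94 kN/m.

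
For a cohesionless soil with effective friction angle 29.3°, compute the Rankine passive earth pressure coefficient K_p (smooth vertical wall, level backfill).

2.92

K_p = (1 + sin φ)/(1 − sin φ) = tan²(45° + 29.3°/2) = 2.917.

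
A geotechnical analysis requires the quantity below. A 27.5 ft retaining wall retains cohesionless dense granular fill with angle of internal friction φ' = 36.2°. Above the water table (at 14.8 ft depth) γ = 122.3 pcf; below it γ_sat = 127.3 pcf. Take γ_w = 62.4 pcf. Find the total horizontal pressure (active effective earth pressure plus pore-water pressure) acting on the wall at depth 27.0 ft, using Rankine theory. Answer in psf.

K_a = (1 − sin φ)/(1 + sin φ) = 0.2574.
γ' = 127.3 − 62.4 = 64.90 pcf.
Effective vertical stress at 27.0 ft: σ'_v = 122.3×14.8 + 64.90×12.2 = 2602 psf.
σ'_h = K_a σ'_v = 0.2574 × 2602 = 669.7 psf; u = γ_w × 12.2 = 761.3 psf.
Total σ_h = 669.7 + 761.3 = 1431 psf.

1430 psf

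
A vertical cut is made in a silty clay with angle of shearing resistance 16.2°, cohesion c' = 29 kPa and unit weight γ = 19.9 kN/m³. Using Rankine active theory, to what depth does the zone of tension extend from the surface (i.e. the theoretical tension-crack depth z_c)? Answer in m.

K_a = tan²(45° − 16.2°/2) = 0.5637; √K_a = 0.7508.
The active pressure is zero where K_a γ z = 2c√K_a, so z_c = 2c/(γ√K_a) = 2×29/(19.9×0.7508) = 3.882 m.

3.88 m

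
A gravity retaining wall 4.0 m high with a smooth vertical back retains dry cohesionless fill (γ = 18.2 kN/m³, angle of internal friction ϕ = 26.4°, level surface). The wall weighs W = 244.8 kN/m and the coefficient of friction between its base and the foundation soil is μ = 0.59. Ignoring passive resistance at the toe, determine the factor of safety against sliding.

2.58

K_a = tan²(45° − 26.4°/2) = 0.3844.
P_a = ½K_aγH² = 0.5×0.3844×18.2×4.0² = 55.97 kN/m, acting at H/3 = 1.333 m above the base.
FS_sliding = μW / P_a = 0.59×244.8 / 55.97 = 2.580.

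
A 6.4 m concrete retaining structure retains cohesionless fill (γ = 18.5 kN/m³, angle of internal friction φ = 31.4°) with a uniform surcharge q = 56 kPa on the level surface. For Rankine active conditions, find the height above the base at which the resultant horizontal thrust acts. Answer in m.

K_a = 0.3149.
Triangular part P₁ = ½K_aγH² = 119.3 at H/3 = 2.133 m; rectangular part P₂ = K_a q H = 112.9 at H/2 = 3.200 m.
ȳ = (P₁·2.133 + P₂·3.200)/(P₁+P₂) = 2.652 m.

2.65 m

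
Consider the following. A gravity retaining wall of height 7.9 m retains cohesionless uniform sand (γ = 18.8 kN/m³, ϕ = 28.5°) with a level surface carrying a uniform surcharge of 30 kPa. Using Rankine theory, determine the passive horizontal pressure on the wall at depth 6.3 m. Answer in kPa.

K_p = (1 + sin φ)/(1 − sin φ) = 2.825.
σ_v = γz + q = 18.8 × 6.3 + 30 = 148.4 kPa.
σ_h = K_p σ_v = 2.825 × 148.4 = 419.4 kPa.

419 kPa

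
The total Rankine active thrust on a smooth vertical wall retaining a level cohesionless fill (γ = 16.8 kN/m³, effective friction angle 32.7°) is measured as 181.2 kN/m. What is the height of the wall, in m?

8.50 m

K_a = 0.2985. P_a = ½ K_a γ H² ⇒ H = √(2P_a/(K_a γ)).
H = √(2×181.2/(0.2985×16.8)) = 8.501 m.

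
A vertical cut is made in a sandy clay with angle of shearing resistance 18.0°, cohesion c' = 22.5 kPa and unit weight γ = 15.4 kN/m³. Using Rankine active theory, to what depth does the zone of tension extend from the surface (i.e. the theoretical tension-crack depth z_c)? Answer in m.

4.02 m

K_a = tan²(45° − 18.0°/2) = 0.5279; √K_a = 0.7265.
The active pressure is zero where K_a γ z = 2c√K_a, so z_c = 2c/(γ√K_a) = 2×22.5/(15.4×0.7265) = 4.022 m.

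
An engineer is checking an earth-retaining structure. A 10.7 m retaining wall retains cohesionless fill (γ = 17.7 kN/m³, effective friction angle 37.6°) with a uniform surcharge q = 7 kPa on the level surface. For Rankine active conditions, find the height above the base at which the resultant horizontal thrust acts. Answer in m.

K_a = 0.2421.
Triangular part P₁ = ½K_aγH² = 245.3 at H/3 = 3.567 m; rectangular part P₂ = K_a q H = 18.14 at H/2 = 5.350 m.
ȳ = (P₁·3.567 + P₂·5.350)/(P₁+P₂) = 3.689 m.

3.69 m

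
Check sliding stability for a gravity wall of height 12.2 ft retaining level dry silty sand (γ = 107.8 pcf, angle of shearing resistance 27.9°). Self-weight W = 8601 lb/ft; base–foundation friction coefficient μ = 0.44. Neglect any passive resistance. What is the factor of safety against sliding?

1.30

K_a = tan²(45° − 27.9°/2) = 0.3625.
P_a = ½K_aγH² = 0.5×0.3625×107.8×12.2² = 2908 lb/ft, acting at H/3 = 4.067 ft above the base.
FS_sliding = μW / P_a = 0.44×8601 / 2908 = 1.301.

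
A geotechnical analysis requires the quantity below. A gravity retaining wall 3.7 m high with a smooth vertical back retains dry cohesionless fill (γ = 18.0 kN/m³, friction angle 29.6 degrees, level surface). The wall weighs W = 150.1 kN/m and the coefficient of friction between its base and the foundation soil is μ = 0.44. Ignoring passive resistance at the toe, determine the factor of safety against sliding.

1.58

K_a = tan²(45° − 29.6°/2) = 0.3387.
P_a = ½K_aγH² = 0.5×0.3387×18.0×3.7² = 41.74 kN/m, acting at H/3 = 1.233 m above the base.
FS_sliding = μW / P_a = 0.44×150.1 / 41.74 = 1.582.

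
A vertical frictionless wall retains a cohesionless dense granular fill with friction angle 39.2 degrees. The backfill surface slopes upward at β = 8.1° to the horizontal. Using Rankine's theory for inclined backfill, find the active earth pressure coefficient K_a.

K_a = cos β · (cos β − √(cos²β − cos²φ)) / (cos β + √(cos²β − cos²φ)).
cos β = 0.9900, cos φ = 0.7749, √(cos²β − cos²φ) = 0.6161.
K_a = 0.9900 × (0.9900 − 0.6161)/(0.9900 + 0.6161) = 0.2305.

0.230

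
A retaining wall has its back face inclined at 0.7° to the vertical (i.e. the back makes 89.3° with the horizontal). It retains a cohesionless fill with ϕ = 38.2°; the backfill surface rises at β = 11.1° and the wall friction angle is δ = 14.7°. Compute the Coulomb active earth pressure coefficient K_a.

K_a = sin²(α+φ) / [sin²α · sin(α−δ) · (1 + √{sin(φ+δ)sin(φ−β) / (sin(α−δ)sin(α+β))})²].
With α = 89.3°, φ = 38.2°, δ = 14.7°, β = 11.1°: K_a = 0.2491.

0.249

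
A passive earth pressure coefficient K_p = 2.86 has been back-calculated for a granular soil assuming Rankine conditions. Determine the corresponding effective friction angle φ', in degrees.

K_p = (1+sin φ)/(1−sin φ) ⇒ sin φ = (K_p − 1)/(K_p + 1) = 0.4819.
φ = arcsin(0.4819) = 28.81°.

28.8°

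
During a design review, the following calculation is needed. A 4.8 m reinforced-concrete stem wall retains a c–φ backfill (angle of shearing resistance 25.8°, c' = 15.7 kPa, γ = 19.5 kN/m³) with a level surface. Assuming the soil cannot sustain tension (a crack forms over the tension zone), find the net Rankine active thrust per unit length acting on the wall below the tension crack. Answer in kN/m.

K_a = 0.3935; √K_a = 0.6273.
Tension-crack depth z_c = 2c/(γ√K_a) = 2×15.7/(19.5×0.6273) = 2.567 m.
σ_a at base = K_a γ H − 2c√K_a = 0.3935×19.5×4.8 − 2×15.7×0.6273 = 17.13 kPa.
P_a = ½ × 17.13 × (H − z_c) = 0.5×17.13×2.233 = 19.13 kN/m.

19.1 kN/m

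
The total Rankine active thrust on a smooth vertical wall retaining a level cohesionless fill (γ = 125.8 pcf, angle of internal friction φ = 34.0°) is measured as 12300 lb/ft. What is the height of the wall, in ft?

26.3 ft

K_a = 0.2827. P_a = ½ K_a γ H² ⇒ H = √(2P_a/(K_a γ)).
H = √(2×12300/(0.2827×125.8)) = 26.30 ft.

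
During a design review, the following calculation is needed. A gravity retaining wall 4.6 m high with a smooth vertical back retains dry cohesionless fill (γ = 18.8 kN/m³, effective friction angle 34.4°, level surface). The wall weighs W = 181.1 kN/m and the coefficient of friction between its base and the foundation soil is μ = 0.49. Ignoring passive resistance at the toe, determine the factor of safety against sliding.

K_a = tan²(45° − 34.4°/2) = 0.2780.
P_a = ½K_aγH² = 0.5×0.2780×18.8×4.6² = 55.29 kN/m, acting at H/3 = 1.533 m above the base.
FS_sliding = μW / P_a = 0.49×181.1 / 55.29 = 1.605.

1.60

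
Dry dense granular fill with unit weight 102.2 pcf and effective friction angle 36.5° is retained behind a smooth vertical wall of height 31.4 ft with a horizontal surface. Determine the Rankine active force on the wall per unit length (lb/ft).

K_a = tan²(45° − φ/2) = 0.2541.
P_a = ½ K_a γ H² = 0.5 × 0.2541 × 102.2 × 31.4² = 12800 lb/ft.

12800 lb/ft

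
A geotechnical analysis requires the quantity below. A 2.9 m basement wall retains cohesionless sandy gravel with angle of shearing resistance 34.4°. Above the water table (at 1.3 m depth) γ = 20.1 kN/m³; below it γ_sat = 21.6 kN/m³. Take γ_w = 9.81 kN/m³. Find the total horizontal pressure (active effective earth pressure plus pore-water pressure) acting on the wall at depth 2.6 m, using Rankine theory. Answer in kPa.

K_a = (1 − sin φ)/(1 + sin φ) = 0.2780.
γ' = 21.6 − 9.81 = 11.79 kN/m³.
Effective vertical stress at 2.6 m: σ'_v = 20.1×1.3 + 11.79×1.30 = 41.46 kPa.
σ'_h = K_a σ'_v = 0.2780 × 41.46 = 11.52 kPa; u = γ_w × 1.30 = 12.75 kPa.
Total σ_h = 11.52 + 12.75 = 24.28 kPa.

24.3 kPa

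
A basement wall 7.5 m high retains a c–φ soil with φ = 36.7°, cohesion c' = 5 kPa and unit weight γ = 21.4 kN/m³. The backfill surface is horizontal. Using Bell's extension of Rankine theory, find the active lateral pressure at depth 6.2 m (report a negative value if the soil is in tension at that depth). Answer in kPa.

K_a = (1 − sin φ)/(1 + sin φ) = 0.2519.
σ_a = K_a γ z − 2c√K_a = 0.2519×21.4×6.2 − 2×5×0.5019 = 28.40 kPa.

28.4 kPa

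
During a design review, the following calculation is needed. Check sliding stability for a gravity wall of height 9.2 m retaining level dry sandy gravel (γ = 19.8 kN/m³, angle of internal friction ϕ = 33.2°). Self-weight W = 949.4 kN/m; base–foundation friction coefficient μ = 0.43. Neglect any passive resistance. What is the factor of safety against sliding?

K_a = tan²(45° − 33.2°/2) = 0.2924.
P_a = ½K_aγH² = 0.5×0.2924×19.8×9.2² = 245.0 kN/m, acting at H/3 = 3.067 m above the base.
FS_sliding = μW / P_a = 0.43×949.4 / 245.0 = 1.666.

1.67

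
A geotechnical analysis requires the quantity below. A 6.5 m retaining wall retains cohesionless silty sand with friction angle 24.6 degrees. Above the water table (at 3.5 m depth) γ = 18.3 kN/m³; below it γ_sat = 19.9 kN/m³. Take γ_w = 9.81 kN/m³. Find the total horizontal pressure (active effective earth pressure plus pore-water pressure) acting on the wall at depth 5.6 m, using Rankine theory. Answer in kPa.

55.7 kPa

K_a = (1 − sin φ)/(1 + sin φ) = 0.4121.
γ' = 19.9 − 9.81 = 10.09 kN/m³.
Effective vertical stress at 5.6 m: σ'_v = 18.3×3.5 + 10.09×2.10 = 85.24 kPa.
σ'_h = K_a σ'_v = 0.4121 × 85.24 = 35.13 kPa; u = γ_w × 2.10 = 20.60 kPa.
Total σ_h = 35.13 + 20.60 = 55.73 kPa.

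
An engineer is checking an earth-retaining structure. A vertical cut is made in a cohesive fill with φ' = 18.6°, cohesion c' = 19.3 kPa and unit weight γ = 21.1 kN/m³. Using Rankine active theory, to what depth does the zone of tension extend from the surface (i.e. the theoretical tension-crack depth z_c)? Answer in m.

2.55 m

K_a = tan²(45° − 18.6°/2) = 0.5163; √K_a = 0.7186.
The active pressure is zero where K_a γ z = 2c√K_a, so z_c = 2c/(γ√K_a) = 2×19.3/(21.1×0.7186) = 2.546 m.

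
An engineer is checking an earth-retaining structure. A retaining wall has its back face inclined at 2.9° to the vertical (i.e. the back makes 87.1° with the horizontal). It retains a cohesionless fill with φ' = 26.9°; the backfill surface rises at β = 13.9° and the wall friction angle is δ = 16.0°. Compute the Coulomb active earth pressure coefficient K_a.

K_a = sin²(α+φ) / [sin²α · sin(α−δ) · (1 + √{sin(φ+δ)sin(φ−β) / (sin(α−δ)sin(α+β))})²].
With α = 87.1°, φ = 26.9°, δ = 16.0°, β = 13.9°: K_a = 0.4473.

0.447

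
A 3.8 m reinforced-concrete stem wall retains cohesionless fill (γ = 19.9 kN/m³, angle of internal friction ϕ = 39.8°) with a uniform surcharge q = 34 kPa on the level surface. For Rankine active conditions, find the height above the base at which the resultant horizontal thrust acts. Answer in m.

1.57 m

K_a = 0.2194.
Triangular part P₁ = ½K_aγH² = 31.53 at H/3 = 1.267 m; rectangular part P₂ = K_a q H = 28.35 at H/2 = 1.900 m.
ȳ = (P₁·1.267 + P₂·1.900)/(P₁+P₂) = 1.567 m.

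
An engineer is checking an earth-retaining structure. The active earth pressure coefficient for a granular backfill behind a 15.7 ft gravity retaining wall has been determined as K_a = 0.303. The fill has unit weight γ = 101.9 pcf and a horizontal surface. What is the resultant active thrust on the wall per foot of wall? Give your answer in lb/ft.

P = ½ K_a γ H² = 0.5 × 0.303 × 101.9 × 15.7² = 3805 lb/ft.

3810 lb/ft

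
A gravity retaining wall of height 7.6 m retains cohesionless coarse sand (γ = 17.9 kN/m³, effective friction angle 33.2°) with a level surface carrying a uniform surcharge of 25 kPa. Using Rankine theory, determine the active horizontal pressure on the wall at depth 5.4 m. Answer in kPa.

35.6 kPa

K_a = (1 − sin φ)/(1 + sin φ) = 0.2924.
σ_v = γz + q = 17.9 × 5.4 + 25 = 121.7 kPa.
σ_h = K_a σ_v = 0.2924 × 121.7 = 35.57 kPa.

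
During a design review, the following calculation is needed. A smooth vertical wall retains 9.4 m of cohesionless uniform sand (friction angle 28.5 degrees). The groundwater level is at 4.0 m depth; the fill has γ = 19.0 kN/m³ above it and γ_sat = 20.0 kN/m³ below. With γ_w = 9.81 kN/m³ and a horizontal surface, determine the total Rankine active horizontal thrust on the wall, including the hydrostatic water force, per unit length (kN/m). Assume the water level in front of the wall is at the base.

K_a = tan²(45° − φ/2) = 0.3540.
γ' = 20.0 − 9.81 = 10.19 kN/m³. Depth below WT = 5.4 m.
σ'_h at WT = K_a γ d_w = 26.90 kPa; at base = 26.90 + K_a γ' × 5.4 = 46.38 kPa.
P₁ (0–4.0 m) = ½×26.90×4.0 = 53.80. P₂ (4.0–9.4 m) = ½(26.90+46.38)×5.4 = 197.8.
P_w = ½ γ_w h₂² = 0.5×9.81×5.4² = 143.0. Total = 53.80+197.8+143.0 = 394.7 kN/m.

395 kN/m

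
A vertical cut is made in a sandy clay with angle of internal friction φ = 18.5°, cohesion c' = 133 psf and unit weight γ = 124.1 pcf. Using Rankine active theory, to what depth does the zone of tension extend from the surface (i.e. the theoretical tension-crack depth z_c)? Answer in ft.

2.98 ft

K_a = tan²(45° − 18.5°/2) = 0.5183; √K_a = 0.7199.
The active pressure is zero where K_a γ z = 2c√K_a, so z_c = 2c/(γ√K_a) = 2×133/(124.1×0.7199) = 2.977 ft.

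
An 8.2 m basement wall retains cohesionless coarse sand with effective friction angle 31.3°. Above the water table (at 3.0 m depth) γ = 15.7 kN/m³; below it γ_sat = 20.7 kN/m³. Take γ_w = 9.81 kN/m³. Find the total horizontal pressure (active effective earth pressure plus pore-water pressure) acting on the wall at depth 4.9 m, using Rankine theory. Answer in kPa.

K_a = (1 − sin φ)/(1 + sin φ) = 0.3162.
γ' = 20.7 − 9.81 = 10.89 kN/m³.
Effective vertical stress at 4.9 m: σ'_v = 15.7×3.0 + 10.89×1.90 = 67.79 kPa.
σ'_h = K_a σ'_v = 0.3162 × 67.79 = 21.44 kPa; u = γ_w × 1.90 = 18.64 kPa.
Total σ_h = 21.44 + 18.64 = 40.07 kPa.

40.1 kPa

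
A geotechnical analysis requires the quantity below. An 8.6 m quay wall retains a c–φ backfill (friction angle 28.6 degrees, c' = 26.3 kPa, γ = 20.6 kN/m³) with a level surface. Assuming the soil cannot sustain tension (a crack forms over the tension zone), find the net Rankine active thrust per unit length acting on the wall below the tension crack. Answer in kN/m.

K_a = 0.3525; √K_a = 0.5938.
Tension-crack depth z_c = 2c/(γ√K_a) = 2×26.3/(20.6×0.5938) = 4.300 m.
σ_a at base = K_a γ H − 2c√K_a = 0.3525×20.6×8.6 − 2×26.3×0.5938 = 31.23 kPa.
P_a = ½ × 31.23 × (H − z_c) = 0.5×31.23×4.300 = 67.13 kN/m.

67.1 kN/m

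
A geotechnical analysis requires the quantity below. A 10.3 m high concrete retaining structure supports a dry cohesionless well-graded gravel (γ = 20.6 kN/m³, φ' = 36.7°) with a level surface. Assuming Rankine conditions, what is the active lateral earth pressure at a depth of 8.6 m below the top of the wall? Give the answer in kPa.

44.6 kPa

K_a = (1 − sin φ)/(1 + sin φ) = 0.2519.
σ_h = K_a γ z = 0.2519 × 20.6 × 8.6 = 44.62 kPa.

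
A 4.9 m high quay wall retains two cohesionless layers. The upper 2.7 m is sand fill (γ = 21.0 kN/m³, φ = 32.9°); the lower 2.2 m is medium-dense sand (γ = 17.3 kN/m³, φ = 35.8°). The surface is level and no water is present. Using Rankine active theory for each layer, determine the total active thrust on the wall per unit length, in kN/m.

K_a1 = tan²(45°−32.9°/2) = 0.2960; K_a2 = tan²(45°−35.8°/2) = 0.2619.
Layer 1: σ at base = K_a1 γ₁ h₁ = 16.78 kPa; P₁ = ½×16.78×2.7 = 22.66.
Layer 2: σ_v at top = γ₁h₁ = 56.70; σ_h top = K_a2×56.70 = 14.85; σ_h base = K_a2×(56.70+17.3×2.2) = 24.81.
P₂ = ½(14.85+24.81)×2.2 = 43.63. Total P_a = 22.66+43.63 = 66.29 kN/m.

66.3 kN/m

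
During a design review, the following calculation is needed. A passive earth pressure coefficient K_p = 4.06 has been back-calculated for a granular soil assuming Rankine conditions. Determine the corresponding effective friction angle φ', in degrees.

37.2°

K_p = (1+sin φ)/(1−sin φ) ⇒ sin φ = (K_p − 1)/(K_p + 1) = 0.6047.
φ = arcsin(0.6047) = 37.21°.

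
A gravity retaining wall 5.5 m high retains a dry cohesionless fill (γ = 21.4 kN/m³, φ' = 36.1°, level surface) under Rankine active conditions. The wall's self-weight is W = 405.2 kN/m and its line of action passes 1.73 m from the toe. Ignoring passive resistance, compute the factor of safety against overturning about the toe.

K_a = tan²(45° − 36.1°/2) = 0.2585.
P_a = ½K_aγH² = 0.5×0.2585×21.4×5.5² = 83.67 kN/m, acting at H/3 = 1.833 m above the base.
Overturning moment M_o = P_a × H/3 = 83.67 × 1.833 = 153.4.
Resisting moment M_r = W × 1.73 = 405.2 × 1.73 = 701.0.
FS_overturning = M_r/M_o = 701.0/153.4 = 4.570.

4.57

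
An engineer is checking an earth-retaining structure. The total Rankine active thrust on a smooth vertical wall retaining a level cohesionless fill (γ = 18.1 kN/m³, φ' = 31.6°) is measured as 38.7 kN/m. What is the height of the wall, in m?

K_a = 0.3123. P_a = ½ K_a γ H² ⇒ H = √(2P_a/(K_a γ)).
H = √(2×38.7/(0.3123×18.1)) = 3.700 m.

3.70 m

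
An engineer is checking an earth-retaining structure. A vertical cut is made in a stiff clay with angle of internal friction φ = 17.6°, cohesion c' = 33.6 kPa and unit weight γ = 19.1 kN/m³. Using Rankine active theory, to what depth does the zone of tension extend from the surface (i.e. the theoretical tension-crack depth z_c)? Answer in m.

4.81 m

K_a = tan²(45° − 17.6°/2) = 0.5357; √K_a = 0.7319.
The active pressure is zero where K_a γ z = 2c√K_a, so z_c = 2c/(γ√K_a) = 2×33.6/(19.1×0.7319) = 4.807 m.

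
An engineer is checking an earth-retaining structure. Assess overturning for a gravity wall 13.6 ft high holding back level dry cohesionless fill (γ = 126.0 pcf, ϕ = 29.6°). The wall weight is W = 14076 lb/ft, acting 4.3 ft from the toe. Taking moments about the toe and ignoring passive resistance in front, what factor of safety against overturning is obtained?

K_a = tan²(45° − 29.6°/2) = 0.3387.
P_a = ½K_aγH² = 0.5×0.3387×126.0×13.6² = 3947 lb/ft, acting at H/3 = 4.533 ft above the base.
Overturning moment M_o = P_a × H/3 = 3947 × 4.533 = 17890.
Resisting moment M_r = W × 4.3 = 14076 × 4.3 = 60530.
FS_overturning = M_r/M_o = 60530/17890 = 3.383.

3.38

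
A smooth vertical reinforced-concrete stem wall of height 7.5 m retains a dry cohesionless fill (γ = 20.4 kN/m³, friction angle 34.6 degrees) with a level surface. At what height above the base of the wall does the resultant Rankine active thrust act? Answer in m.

K_a = 0.2756.
The pressure distribution is triangular, so the resultant acts at H/3 above the base = 7.5/3 = 2.500 m.

2.50 m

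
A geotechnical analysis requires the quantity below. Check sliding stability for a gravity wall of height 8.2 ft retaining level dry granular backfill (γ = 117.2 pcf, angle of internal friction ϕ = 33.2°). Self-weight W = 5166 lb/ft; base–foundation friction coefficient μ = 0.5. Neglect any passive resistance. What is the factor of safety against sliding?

K_a = tan²(45° − 33.2°/2) = 0.2924.
P_a = ½K_aγH² = 0.5×0.2924×117.2×8.2² = 1152 lb/ft, acting at H/3 = 2.733 ft above the base.
FS_sliding = μW / P_a = 0.5×5166 / 1152 = 2.242.

2.24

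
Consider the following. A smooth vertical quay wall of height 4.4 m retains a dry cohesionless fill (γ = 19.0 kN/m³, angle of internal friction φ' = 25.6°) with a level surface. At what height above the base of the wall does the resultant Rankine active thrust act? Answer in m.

K_a = 0.3966.
The pressure distribution is triangular, so the resultant acts at H/3 above the base = 4.4/3 = 1.467 m.

1.47 m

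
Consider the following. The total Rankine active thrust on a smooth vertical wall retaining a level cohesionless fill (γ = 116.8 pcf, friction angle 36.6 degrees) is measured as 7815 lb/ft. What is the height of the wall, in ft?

23.0 ft

K_a = 0.2530. P_a = ½ K_a γ H² ⇒ H = √(2P_a/(K_a γ)).
H = √(2×7815/(0.2530×116.8)) = 23.00 ft.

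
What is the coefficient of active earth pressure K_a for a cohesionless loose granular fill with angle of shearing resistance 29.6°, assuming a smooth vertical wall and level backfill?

0.339

K_a = tan²(45° − φ/2) = tan²(30.20°) = 0.3387.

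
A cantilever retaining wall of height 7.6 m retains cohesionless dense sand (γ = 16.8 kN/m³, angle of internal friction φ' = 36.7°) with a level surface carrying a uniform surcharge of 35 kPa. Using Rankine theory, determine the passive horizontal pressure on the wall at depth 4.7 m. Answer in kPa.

K_p = (1 + sin φ)/(1 − sin φ) = 3.970.
σ_v = γz + q = 16.8 × 4.7 + 35 = 114.0 kPa.
σ_h = K_p σ_v = 3.970 × 114.0 = 452.5 kPa.

452 kPa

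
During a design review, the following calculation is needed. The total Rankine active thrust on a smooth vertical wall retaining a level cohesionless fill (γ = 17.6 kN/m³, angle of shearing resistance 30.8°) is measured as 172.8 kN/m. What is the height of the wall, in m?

7.80 m

K_a = 0.3227. P_a = ½ K_a γ H² ⇒ H = √(2P_a/(K_a γ)).
H = √(2×172.8/(0.3227×17.6)) = 7.800 m.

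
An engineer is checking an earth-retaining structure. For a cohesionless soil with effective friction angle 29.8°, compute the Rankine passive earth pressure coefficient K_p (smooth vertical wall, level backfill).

2.98

K_p = (1 + sin φ)/(1 − sin φ) = tan²(45° + 29.8°/2) = 2.976.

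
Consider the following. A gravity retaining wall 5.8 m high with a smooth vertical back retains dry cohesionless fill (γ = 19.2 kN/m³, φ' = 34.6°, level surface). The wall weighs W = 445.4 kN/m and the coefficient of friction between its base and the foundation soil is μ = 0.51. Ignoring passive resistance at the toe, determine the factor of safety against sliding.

K_a = tan²(45° − 34.6°/2) = 0.2756.
P_a = ½K_aγH² = 0.5×0.2756×19.2×5.8² = 89.02 kN/m, acting at H/3 = 1.933 m above the base.
FS_sliding = μW / P_a = 0.51×445.4 / 89.02 = 2.552.

2.55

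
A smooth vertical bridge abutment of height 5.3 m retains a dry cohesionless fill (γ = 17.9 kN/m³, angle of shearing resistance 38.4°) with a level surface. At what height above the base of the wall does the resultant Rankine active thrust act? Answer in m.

K_a = 0.2337.
The pressure distribution is triangular, so the resultant acts at H/3 above the base = 5.3/3 = 1.767 m.

1.77 m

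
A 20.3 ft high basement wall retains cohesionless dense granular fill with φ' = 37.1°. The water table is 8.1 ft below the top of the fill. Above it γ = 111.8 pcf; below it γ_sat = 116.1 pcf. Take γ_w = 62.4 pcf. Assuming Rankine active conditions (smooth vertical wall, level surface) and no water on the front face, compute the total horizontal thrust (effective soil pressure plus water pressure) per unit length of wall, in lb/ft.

9280 lb/ft

K_a = tan²(45° − φ/2) = 0.2475.
γ' = 116.1 − 62.4 = 53.70 pcf. Depth below WT = 12.2 ft.
σ'_h at WT = K_a γ d_w = 224.1 psf; at base = 224.1 + K_a γ' × 12.2 = 386.3 psf.
P₁ (0–8.1 ft) = ½×224.1×8.1 = 907.7. P₂ (8.1–20.3 ft) = ½(224.1+386.3)×12.2 = 3723.
P_w = ½ γ_w h₂² = 0.5×62.4×12.2² = 4644. Total = 907.7+3723+4644 = 9275 lb/ft.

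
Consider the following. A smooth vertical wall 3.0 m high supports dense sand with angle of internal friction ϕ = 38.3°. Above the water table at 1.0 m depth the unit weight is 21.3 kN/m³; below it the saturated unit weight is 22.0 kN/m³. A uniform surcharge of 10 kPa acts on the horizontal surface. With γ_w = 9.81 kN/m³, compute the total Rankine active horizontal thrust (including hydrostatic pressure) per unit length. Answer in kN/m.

44.9 kN/m

K_a = tan²(45° − φ/2) = 0.2347.
γ' = 22.0 − 9.81 = 12.19 kN/m³. h₂ = H − d_w = 2.0 m.
σ'_h: at surface K_a·q = 2.347; at WT K_a(q+γd_w) = 7.347; at base K_a(q+γd_w+γ'h₂) = 13.07 kPa.
P₁ = ½(2.347+7.347)×1.0 = 4.847; P₂ = ½(7.347+13.07)×2.0 = 20.42; P_w = ½γ_w h₂² = 19.62.
Total = 4.847+20.42+19.62 = 44.88 kN/m.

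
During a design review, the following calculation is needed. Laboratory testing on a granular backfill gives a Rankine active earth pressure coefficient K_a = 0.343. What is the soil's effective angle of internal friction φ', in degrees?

29.3°

K_a = tan²(45° − φ/2) ⇒ 45° − φ/2 = arctan(√0.343) = 30.36°.
φ = 2(45° − 30.36°) = 29.29°.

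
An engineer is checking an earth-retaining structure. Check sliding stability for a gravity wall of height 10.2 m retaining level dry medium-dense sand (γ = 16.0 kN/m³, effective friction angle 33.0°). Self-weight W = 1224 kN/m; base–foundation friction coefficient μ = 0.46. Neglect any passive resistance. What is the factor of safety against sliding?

K_a = tan²(45° − 33.0°/2) = 0.2948.
P_a = ½K_aγH² = 0.5×0.2948×16.0×10.2² = 245.4 kN/m, acting at H/3 = 3.400 m above the base.
FS_sliding = μW / P_a = 0.46×1224 / 245.4 = 2.295.

2.29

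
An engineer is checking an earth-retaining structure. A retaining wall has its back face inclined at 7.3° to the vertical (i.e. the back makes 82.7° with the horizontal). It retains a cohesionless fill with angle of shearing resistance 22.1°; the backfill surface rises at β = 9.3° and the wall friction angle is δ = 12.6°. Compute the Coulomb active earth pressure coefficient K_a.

0.541

K_a = sin²(α+φ) / [sin²α · sin(α−δ) · (1 + √{sin(φ+δ)sin(φ−β) / (sin(α−δ)sin(α+β))})²].
With α = 82.7°, φ = 22.1°, δ = 12.6°, β = 9.3°: K_a = 0.5412.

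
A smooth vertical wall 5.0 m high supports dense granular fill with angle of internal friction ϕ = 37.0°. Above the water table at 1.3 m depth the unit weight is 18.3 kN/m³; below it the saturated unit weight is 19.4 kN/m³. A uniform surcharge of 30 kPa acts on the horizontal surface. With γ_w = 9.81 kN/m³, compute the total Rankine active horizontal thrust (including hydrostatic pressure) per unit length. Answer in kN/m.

146 kN/m

K_a = tan²(45° − φ/2) = 0.2486.
γ' = 19.4 − 9.81 = 9.590 kN/m³. h₂ = H − d_w = 3.7 m.
σ'_h: at surface K_a·q = 7.458; at WT K_a(q+γd_w) = 13.37; at base K_a(q+γd_w+γ'h₂) = 22.19 kPa.
P₁ = ½(7.458+13.37)×1.3 = 13.54; P₂ = ½(13.37+22.19)×3.7 = 65.79; P_w = ½γ_w h₂² = 67.15.
Total = 13.54+65.79+67.15 = 146.5 kN/m.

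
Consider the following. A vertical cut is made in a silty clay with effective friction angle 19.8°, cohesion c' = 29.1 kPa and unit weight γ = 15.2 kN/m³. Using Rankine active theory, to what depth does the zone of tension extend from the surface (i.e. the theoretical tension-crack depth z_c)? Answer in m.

K_a = tan²(45° − 19.8°/2) = 0.4939; √K_a = 0.7028.
The active pressure is zero where K_a γ z = 2c√K_a, so z_c = 2c/(γ√K_a) = 2×29.1/(15.2×0.7028) = 5.448 m.

5.45 m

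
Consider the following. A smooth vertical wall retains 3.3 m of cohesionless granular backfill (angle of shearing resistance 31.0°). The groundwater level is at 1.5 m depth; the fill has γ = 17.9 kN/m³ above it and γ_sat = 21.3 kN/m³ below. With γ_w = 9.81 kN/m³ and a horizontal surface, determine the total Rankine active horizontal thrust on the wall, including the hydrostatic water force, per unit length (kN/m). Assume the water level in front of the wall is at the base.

43.8 kN/m

K_a = tan²(45° − φ/2) = 0.3201.
γ' = 21.3 − 9.81 = 11.49 kN/m³. Depth below WT = 1.8 m.
σ'_h at WT = K_a γ d_w = 8.595 kPa; at base = 8.595 + K_a γ' × 1.8 = 15.21 kPa.
P₁ (0–1.5 m) = ½×8.595×1.5 = 6.446. P₂ (1.5–3.3 m) = ½(8.595+15.21)×1.8 = 21.43.
P_w = ½ γ_w h₂² = 0.5×9.81×1.8² = 15.89. Total = 6.446+21.43+15.89 = 43.77 kN/m.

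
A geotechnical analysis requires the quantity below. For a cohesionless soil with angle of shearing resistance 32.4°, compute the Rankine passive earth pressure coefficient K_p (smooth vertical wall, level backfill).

3.31

K_p = (1 + sin φ)/(1 − sin φ) = tan²(45° + 32.4°/2) = 3.309.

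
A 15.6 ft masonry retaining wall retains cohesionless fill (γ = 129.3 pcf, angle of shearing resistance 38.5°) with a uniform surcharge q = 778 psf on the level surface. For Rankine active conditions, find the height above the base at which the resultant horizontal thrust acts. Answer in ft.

K_a = 0.2327.
Triangular part P₁ = ½K_aγH² = 3660 at H/3 = 5.200 ft; rectangular part P₂ = K_a q H = 2824 at H/2 = 7.800 ft.
ȳ = (P₁·5.200 + P₂·7.800)/(P₁+P₂) = 6.332 ft.

6.33 ft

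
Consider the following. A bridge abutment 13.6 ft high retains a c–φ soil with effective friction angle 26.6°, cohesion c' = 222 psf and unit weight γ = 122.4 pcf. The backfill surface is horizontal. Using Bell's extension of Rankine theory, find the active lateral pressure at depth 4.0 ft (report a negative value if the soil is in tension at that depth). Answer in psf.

K_a = (1 − sin φ)/(1 + sin φ) = 0.3814.
σ_a = K_a γ z − 2c√K_a = 0.3814×122.4×4.0 − 2×222×0.6176 = -87.46 psf.

-87.5 psf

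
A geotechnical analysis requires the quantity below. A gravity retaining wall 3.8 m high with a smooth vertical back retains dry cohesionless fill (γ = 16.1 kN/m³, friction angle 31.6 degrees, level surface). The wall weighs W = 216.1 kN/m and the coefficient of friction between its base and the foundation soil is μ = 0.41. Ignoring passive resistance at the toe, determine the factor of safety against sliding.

K_a = tan²(45° − 31.6°/2) = 0.3123.
P_a = ½K_aγH² = 0.5×0.3123×16.1×3.8² = 36.31 kN/m, acting at H/3 = 1.267 m above the base.
FS_sliding = μW / P_a = 0.41×216.1 / 36.31 = 2.440.

2.44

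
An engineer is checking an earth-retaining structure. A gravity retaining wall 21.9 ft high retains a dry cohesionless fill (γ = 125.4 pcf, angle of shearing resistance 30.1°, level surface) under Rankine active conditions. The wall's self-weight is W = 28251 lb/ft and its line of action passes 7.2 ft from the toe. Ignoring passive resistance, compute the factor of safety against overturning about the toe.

2.79

K_a = tan²(45° − 30.1°/2) = 0.3320.
P_a = ½K_aγH² = 0.5×0.3320×125.4×21.9² = 9984 lb/ft, acting at H/3 = 7.300 ft above the base.
Overturning moment M_o = P_a × H/3 = 9984 × 7.300 = 72880.
Resisting moment M_r = W × 7.2 = 28251 × 7.2 = 203400.
FS_overturning = M_r/M_o = 203400/72880 = 2.791.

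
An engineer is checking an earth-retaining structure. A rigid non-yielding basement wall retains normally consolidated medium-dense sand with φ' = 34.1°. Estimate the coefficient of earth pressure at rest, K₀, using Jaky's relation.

K₀ = 1 − sin φ' = 1 − sin 34.1° = 0.4394.

0.439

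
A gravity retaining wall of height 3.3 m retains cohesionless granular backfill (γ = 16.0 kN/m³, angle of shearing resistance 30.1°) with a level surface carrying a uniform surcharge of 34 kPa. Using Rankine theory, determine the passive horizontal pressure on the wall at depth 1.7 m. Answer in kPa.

184 kPa

K_p = (1 + sin φ)/(1 − sin φ) = 3.012.
σ_v = γz + q = 16.0 × 1.7 + 34 = 61.20 kPa.
σ_h = K_p σ_v = 3.012 × 61.20 = 184.3 kPa.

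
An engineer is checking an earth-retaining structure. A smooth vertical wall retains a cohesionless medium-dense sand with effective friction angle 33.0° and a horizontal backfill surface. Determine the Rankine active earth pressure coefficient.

K_a = (1 − sin φ)/(1 + sin φ) = (1 − sin 33.0°)/(1 + sin 33.0°) = 0.2948.

0.295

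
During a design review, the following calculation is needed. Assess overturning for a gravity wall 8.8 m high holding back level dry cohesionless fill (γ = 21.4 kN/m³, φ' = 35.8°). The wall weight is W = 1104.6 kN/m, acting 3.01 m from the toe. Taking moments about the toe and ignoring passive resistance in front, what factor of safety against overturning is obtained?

K_a = tan²(45° − 35.8°/2) = 0.2619.
P_a = ½K_aγH² = 0.5×0.2619×21.4×8.8² = 217.0 kN/m, acting at H/3 = 2.933 m above the base.
Overturning moment M_o = P_a × H/3 = 217.0 × 2.933 = 636.5.
Resisting moment M_r = W × 3.01 = 1104.6 × 3.01 = 3325.
FS_overturning = M_r/M_o = 3325/636.5 = 5.224.

5.22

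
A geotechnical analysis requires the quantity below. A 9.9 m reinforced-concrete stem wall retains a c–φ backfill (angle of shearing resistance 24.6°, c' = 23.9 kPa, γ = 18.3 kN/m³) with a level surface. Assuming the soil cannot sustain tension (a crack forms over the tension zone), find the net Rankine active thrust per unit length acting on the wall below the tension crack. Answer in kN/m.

128 kN/m

K_a = 0.4121; √K_a = 0.6420.
Tension-crack depth z_c = 2c/(γ√K_a) = 2×23.9/(18.3×0.6420) = 4.069 m.
σ_a at base = K_a γ H − 2c√K_a = 0.4121×18.3×9.9 − 2×23.9×0.6420 = 43.98 kPa.
P_a = ½ × 43.98 × (H − z_c) = 0.5×43.98×5.831 = 128.2 kN/m.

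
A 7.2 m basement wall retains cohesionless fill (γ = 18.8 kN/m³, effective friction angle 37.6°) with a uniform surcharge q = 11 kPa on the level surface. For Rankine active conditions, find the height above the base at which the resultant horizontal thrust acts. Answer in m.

2.57 m

K_a = 0.2421.
Triangular part P₁ = ½K_aγH² = 118.0 at H/3 = 2.400 m; rectangular part P₂ = K_a q H = 19.18 at H/2 = 3.600 m.
ȳ = (P₁·2.400 + P₂·3.600)/(P₁+P₂) = 2.568 m.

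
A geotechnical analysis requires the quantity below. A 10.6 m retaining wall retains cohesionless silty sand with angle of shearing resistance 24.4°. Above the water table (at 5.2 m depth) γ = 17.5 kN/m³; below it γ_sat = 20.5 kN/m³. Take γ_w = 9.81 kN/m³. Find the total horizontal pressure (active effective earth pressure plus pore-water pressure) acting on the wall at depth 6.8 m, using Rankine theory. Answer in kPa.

60.6 kPa

K_a = (1 − sin φ)/(1 + sin φ) = 0.4153.
γ' = 20.5 − 9.81 = 10.69 kN/m³.
Effective vertical stress at 6.8 m: σ'_v = 17.5×5.2 + 10.69×1.60 = 108.1 kPa.
σ'_h = K_a σ'_v = 0.4153 × 108.1 = 44.90 kPa; u = γ_w × 1.60 = 15.70 kPa.
Total σ_h = 44.90 + 15.70 = 60.59 kPa.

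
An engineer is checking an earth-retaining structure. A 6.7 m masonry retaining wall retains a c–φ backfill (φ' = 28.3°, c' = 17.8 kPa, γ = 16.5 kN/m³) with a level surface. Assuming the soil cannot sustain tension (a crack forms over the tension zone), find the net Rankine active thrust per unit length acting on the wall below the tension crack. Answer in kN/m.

28.1 kN/m

K_a = 0.3568; √K_a = 0.5973.
Tension-crack depth z_c = 2c/(γ√K_a) = 2×17.8/(16.5×0.5973) = 3.612 m.
σ_a at base = K_a γ H − 2c√K_a = 0.3568×16.5×6.7 − 2×17.8×0.5973 = 18.18 kPa.
P_a = ½ × 18.18 × (H − z_c) = 0.5×18.18×3.088 = 28.06 kN/m.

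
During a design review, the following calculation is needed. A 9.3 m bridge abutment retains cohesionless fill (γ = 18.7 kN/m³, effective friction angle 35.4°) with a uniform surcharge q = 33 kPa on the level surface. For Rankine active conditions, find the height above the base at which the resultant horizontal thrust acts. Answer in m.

3.53 m

K_a = 0.2664.
Triangular part P₁ = ½K_aγH² = 215.4 at H/3 = 3.100 m; rectangular part P₂ = K_a q H = 81.76 at H/2 = 4.650 m.
ȳ = (P₁·3.100 + P₂·4.650)/(P₁+P₂) = 3.526 m.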